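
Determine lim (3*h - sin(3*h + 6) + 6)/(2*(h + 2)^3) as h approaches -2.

Direct substitution gives 0/0.
Apply L'Hôpital: lim (3 - 3*cos(3*h + 6))/(6*(h + 2)^2), still 0/0.
Apply L'Hôpital: lim (9*sin(3*h + 6))/(12*h + 24), still 0/0.
After 3 applications of L'Hôpital's rule the quotient is (27*cos(3*h + 6))/(12); substituting h = -2 gives 9/4.

9/4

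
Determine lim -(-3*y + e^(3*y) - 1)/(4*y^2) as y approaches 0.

Direct substitution gives 0/0.
Apply L'Hôpital: lim (3*e^(3*y) - 3)/(-8*y), still 0/0.
After 2 applications of L'Hôpital's rule the quotient is (9*e^(3*y))/(-8); substituting y = 0 gives -9/8.

-9/8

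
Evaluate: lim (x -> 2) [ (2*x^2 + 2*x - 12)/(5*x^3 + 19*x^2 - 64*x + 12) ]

Since x = 2 makes numerator and denominator zero, (x - 2) divides both.
Cancelling it gives (2*x + 6)/(5*x^2 + 29*x - 6); now plug in x = 2 to get 5/36.

5/36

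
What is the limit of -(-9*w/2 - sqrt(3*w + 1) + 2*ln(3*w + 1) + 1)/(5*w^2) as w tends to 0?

Substitution gives 0/0; apply L'Hôpital's rule 2 times.
After differentiating numerator and denominator 2 times the quotient is (-18/(3*w + 1)^2 + 9/(4*(3*w + 1)^(3/2)))/(-10); at w = 0 this is 63/40.

63/40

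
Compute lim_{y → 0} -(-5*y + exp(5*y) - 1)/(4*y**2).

Direct substitution gives 0/0.
Apply L'Hôpital: lim (5*e^(5*y) - 5)/(-8*y), still 0/0.
After 2 applications of L'Hôpital's rule the quotient is (25*e^(5*y))/(-8); substituting y = 0 gives -25/8.

-25/8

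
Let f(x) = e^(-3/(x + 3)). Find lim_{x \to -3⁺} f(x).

As x → -3⁺, -3/(x + 3) → −∞, so e^(-3/(x + 3)) → 0.

0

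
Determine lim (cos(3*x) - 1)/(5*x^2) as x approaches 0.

Direct substitution gives 0/0.
Apply L'Hôpital: lim (-3*sin(3*x))/(10*x), still 0/0.
After 2 applications of L'Hôpital's rule the quotient is (-9*cos(3*x))/(10); substituting x = 0 gives -9/10.

-9/10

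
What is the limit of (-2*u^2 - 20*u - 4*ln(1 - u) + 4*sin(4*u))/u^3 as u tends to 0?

-124/3

Substitution gives 0/0; apply L'Hôpital's rule 3 times.
After differentiating numerator and denominator 3 times the quotient is (-256*cos(4*u) - 8/(u - 1)^3)/(6); at u = 0 this is -124/3.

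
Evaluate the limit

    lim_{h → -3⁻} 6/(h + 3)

-∞

As h → -3⁻, (h + 3) → 0⁻, so (h + 3)^1 → 0⁻ and 6/(h + 3)^1 → -∞.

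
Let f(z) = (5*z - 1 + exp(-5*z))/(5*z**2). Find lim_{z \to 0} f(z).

5/2

Direct substitution gives 0/0.
Apply L'Hôpital: lim (5 - 5*e^(-5*z))/(10*z), still 0/0.
After 2 applications of L'Hôpital's rule the quotient is (25*e^(-5*z))/(10); substituting z = 0 gives 5/2.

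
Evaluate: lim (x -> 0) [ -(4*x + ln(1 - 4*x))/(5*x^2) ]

8/5

Direct substitution gives 0/0.
Apply L'Hôpital: lim (4 - 4/(1 - 4*x))/(-10*x), still 0/0.
After 2 applications of L'Hôpital's rule the quotient is (-16/(1 - 4*x)^2)/(-10); substituting x = 0 gives 8/5.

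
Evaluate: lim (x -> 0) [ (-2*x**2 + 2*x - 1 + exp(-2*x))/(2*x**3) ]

Direct substitution gives 0/0.
Apply L'Hôpital: lim (-4*x + 2 - 2*e^(-2*x))/(6*x^2), still 0/0.
Apply L'Hôpital: lim (-4 + 4*e^(-2*x))/(12*x), still 0/0.
After 3 applications of L'Hôpital's rule the quotient is (-8*e^(-2*x))/(12); substituting x = 0 gives -2/3.

-2/3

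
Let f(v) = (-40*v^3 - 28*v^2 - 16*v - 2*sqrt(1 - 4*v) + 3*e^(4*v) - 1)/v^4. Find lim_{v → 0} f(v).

52

Substitution gives 0/0 (the numerator vanishes to order 4).
Expand each term to order v^4: the coefficient of v^4 in 3·e^(4v) is 32 and in -2·√(1 - 4v) is 20.
Lower-order terms cancel with the polynomial part, so the numerator is (52)·v^4 + o(v^4), and the limit is (52)/(1) = 52.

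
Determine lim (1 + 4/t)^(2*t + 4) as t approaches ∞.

e^(8)

Let L be the limit and take ln: ln L = lim (2t + 4)·ln(1 + 4/t) = lim (2t + 4)·(4/t + O(1/t²)) = 8.
Hence L = e^(8).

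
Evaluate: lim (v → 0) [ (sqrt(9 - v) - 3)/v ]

-1/6

Substitution gives 0/0. Multiply numerator and denominator by the conjugate √(9 - v) + √9.
The numerator becomes (9 - v) − 9 = -v, so the expression simplifies to -1/(√(9 - v) + √9).
Letting v → 0 gives -1/(2√9) = -1/6.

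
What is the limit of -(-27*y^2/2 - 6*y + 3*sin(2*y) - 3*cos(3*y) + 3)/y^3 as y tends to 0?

4

Substitution gives 0/0 (the numerator vanishes to order 3).
Expand each term to order y^3: the coefficient of y^3 in -3·cos(3y) is 0 and in 3·sin(2y) is -4.
Lower-order terms cancel with the polynomial part, so the numerator is (-4)·y^3 + o(y^3), and the limit is (-4)/(-1) = 4.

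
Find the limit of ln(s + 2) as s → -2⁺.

-∞

As s → -2⁺, s + 2 → 0⁺ and ln(s + 2) → −∞.
Multiplying by 1 gives -∞.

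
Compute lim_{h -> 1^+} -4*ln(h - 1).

∞

As h → 1⁺, h - 1 → 0⁺ and ln(h - 1) → −∞.
Multiplying by -4 gives ∞.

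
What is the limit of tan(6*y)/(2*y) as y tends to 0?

Substitution gives 0/0.
Since tan(u)/u → 1 as u → 0, tan(6y)/(6y) → 1 and the limit is 6/2 = 3.

3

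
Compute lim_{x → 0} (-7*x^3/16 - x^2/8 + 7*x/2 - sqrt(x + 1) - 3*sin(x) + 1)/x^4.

Substitution gives 0/0 (the numerator vanishes to order 4).
Expand each term to order x^4: the coefficient of x^4 in −√(1 + x) is 5/128 and in -3·sin(x) is 0.
Lower-order terms cancel with the polynomial part, so the numerator is (5/128)·x^4 + o(x^4), and the limit is (5/128)/(1) = 5/128.

5/128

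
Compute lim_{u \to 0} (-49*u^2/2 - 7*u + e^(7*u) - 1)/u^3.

343/6

Direct substitution gives 0/0.
Apply L'Hôpital: lim (-49*u + 7*e^(7*u) - 7)/(3*u^2), still 0/0.
Apply L'Hôpital: lim (49*e^(7*u) - 49)/(6*u), still 0/0.
After 3 applications of L'Hôpital's rule the quotient is (343*e^(7*u))/(6); substituting u = 0 gives 343/6.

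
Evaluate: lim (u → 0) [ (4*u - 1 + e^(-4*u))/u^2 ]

8

Direct substitution gives 0/0.
Apply L'Hôpital: lim (4 - 4*e^(-4*u))/(2*u), still 0/0.
After 2 applications of L'Hôpital's rule the quotient is (16*e^(-4*u))/(2); substituting u = 0 gives 8.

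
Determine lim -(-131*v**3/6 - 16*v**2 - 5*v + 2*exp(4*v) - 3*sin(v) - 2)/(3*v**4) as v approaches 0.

Substitution gives 0/0; apply L'Hôpital's rule 4 times.
After differentiating numerator and denominator 4 times the quotient is (512*e^(4*v) - 3*sin(v))/(-72); at v = 0 this is -64/9.

-64/9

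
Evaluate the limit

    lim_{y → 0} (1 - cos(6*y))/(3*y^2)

6

Substitution gives 0/0.
Use (1 − cos u)/u² → 1/2 with u = 6y: the limit is 6²/(2·3) = 6.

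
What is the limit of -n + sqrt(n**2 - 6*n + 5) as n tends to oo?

-3

An ∞ − ∞ form. Rationalising with the conjugate, the difference becomes (-6n + 5) / (√(n^2 - 6*n + 5) + n).
For large n the denominator behaves like 2·n, so the quotient tends to -6/2 = -3.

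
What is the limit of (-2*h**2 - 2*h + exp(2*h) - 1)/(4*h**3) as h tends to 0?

Direct substitution gives 0/0.
Apply L'Hôpital: lim (-4*h + 2*e^(2*h) - 2)/(12*h^2), still 0/0.
Apply L'Hôpital: lim (4*e^(2*h) - 4)/(24*h), still 0/0.
After 3 applications of L'Hôpital's rule the quotient is (8*e^(2*h))/(24); substituting h = 0 gives 1/3.

1/3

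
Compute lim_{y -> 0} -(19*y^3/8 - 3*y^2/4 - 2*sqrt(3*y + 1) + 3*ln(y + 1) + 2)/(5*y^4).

Substitution gives 0/0; apply L'Hôpital's rule 4 times.
After differentiating numerator and denominator 4 times the quotient is (1215/(8*(3*y + 1)^(7/2)) - 18/(y + 1)^4)/(-120); at y = 0 this is -357/320.

-357/320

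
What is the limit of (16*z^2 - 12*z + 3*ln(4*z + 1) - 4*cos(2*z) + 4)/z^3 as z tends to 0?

Substitution gives 0/0 (the numerator vanishes to order 3).
Expand each term to order z^3: the coefficient of z^3 in 3·ln(1 + 4z) is 64 and in -4·cos(2z) is 0.
Lower-order terms cancel with the polynomial part, so the numerator is (64)·z^3 + o(z^3), and the limit is (64)/(1) = 64.

64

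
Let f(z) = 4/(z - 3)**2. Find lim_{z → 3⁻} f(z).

As z → 3⁻, (z - 3) → 0⁻, so (z - 3)^2 → 0⁺ and 4/(z - 3)^2 → ∞.

∞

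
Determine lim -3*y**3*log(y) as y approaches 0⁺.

This is a 0·(−∞) form. Rewrite as -3·ln(y) / y^(−3) and apply L'Hôpital:
the derivative quotient is -3·(1/y) / (−3·y^(−4)) = (3/3)·y^3 → 0.

0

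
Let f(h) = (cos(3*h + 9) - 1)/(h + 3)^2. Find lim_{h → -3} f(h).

Direct substitution gives 0/0.
Apply L'Hôpital: lim (-3*sin(3*h + 9))/(2*h + 6), still 0/0.
After 2 applications of L'Hôpital's rule the quotient is (-9*cos(3*h + 9))/(2); substituting h = -3 gives -9/2.

-9/2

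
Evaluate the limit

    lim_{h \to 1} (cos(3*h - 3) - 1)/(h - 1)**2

Direct substitution gives 0/0.
Apply L'Hôpital: lim (-3*sin(3*h - 3))/(2*h - 2), still 0/0.
After 2 applications of L'Hôpital's rule the quotient is (-9*cos(3*h - 3))/(2); substituting h = 1 gives -9/2.

-9/2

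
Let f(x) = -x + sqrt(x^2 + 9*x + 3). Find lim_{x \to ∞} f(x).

This has the form ∞ − ∞. Multiply and divide by the conjugate √(x^2 + 9*x + 3) + x.
That gives (9x + 3) / (√(x^2 + 9*x + 3) + x).
Divide numerator and denominator by x: the limit is 9/(2·1) = 9/2.

9/2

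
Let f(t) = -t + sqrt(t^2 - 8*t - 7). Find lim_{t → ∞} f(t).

-4

This has the form ∞ − ∞. Multiply and divide by the conjugate √(t^2 - 8*t - 7) + t.
That gives (-8t - 7) / (√(t^2 - 8*t - 7) + t).
Divide numerator and denominator by t: the limit is -8/(2·1) = -4.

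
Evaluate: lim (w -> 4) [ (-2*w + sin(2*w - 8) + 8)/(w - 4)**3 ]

Direct substitution gives 0/0.
Apply L'Hôpital: lim (2*cos(2*w - 8) - 2)/(3*(w - 4)^2), still 0/0.
Apply L'Hôpital: lim (-4*sin(2*w - 8))/(6*w - 24), still 0/0.
After 3 applications of L'Hôpital's rule the quotient is (-8*cos(2*w - 8))/(6); substituting w = 4 gives -4/3.

-4/3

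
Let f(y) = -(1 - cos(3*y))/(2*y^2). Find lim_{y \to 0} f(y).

Substitution gives 0/0.
Use (1 − cos u)/u² → 1/2 with u = 3y: the limit is 3²/(2·(-2)) = -9/4.

-9/4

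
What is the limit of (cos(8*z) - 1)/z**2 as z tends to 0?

-32

Direct substitution gives 0/0.
Apply L'Hôpital: lim (-8*sin(8*z))/(2*z), still 0/0.
After 2 applications of L'Hôpital's rule the quotient is (-64*cos(8*z))/(2); substituting z = 0 gives -32.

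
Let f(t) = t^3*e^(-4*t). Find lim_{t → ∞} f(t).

0

Write as t^3/e^{4t}, an ∞/∞ form.
Exponential growth dominates any polynomial, so repeated L'Hôpital (or the standard result) gives 0.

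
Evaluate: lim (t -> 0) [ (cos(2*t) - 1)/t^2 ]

-2

Direct substitution gives 0/0.
Apply L'Hôpital: lim (-2*sin(2*t))/(2*t), still 0/0.
After 2 applications of L'Hôpital's rule the quotient is (-4*cos(2*t))/(2); substituting t = 0 gives -2.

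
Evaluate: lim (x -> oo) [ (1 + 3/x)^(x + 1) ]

e^(3)

Let L be the limit and take ln: ln L = lim (x + 1)·ln(1 + 3/x) = lim (x + 1)·(3/x + O(1/x²)) = 3.
Hence L = e^(3).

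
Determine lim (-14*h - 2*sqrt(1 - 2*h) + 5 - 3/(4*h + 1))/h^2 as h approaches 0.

Substitution gives 0/0; apply L'Hôpital's rule 2 times.
After differentiating numerator and denominator 2 times the quotient is (-96/(4*h + 1)^3 + 2/(1 - 2*h)^(3/2))/(2); at h = 0 this is -47.

-47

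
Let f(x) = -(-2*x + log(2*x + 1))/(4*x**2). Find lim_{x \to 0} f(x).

1/2

Direct substitution gives 0/0.
Apply L'Hôpital: lim (-2 + 2/(2*x + 1))/(-8*x), still 0/0.
After 2 applications of L'Hôpital's rule the quotient is (-4/(2*x + 1)^2)/(-8); substituting x = 0 gives 1/2.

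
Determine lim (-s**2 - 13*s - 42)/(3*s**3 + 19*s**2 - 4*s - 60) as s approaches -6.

-1/92

Since s = -6 makes numerator and denominator zero, (s + 6) divides both.
Cancelling it gives (-s - 7)/(3*s^2 + s - 10); now plug in s = -6 to get -1/92.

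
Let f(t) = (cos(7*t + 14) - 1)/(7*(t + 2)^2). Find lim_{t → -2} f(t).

Direct substitution gives 0/0.
Apply L'Hôpital: lim (-7*sin(7*t + 14))/(14*t + 28), still 0/0.
After 2 applications of L'Hôpital's rule the quotient is (-49*cos(7*t + 14))/(14); substituting t = -2 gives -7/2.

-7/2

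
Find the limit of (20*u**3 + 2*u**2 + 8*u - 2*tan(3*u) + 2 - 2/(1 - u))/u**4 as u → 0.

Substitution gives 0/0 (the numerator vanishes to order 4).
Expand each term to order u^4: the coefficient of u^4 in -2·1/(1 - u) is -2 and in -2·tan(3u) is 0.
Lower-order terms cancel with the polynomial part, so the numerator is (-2)·u^4 + o(u^4), and the limit is (-2)/(1) = -2.

-2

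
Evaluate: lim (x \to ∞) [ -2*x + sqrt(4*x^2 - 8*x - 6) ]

An ∞ − ∞ form. Rationalising with the conjugate, the difference becomes (-8x - 6) / (√(4*x^2 - 8*x - 6) + 2x).
For large x the denominator behaves like 2·2x, so the quotient tends to -8/4 = -2.

-2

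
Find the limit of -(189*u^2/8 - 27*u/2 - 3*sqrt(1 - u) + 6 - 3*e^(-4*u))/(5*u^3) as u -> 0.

Substitution gives 0/0 (the numerator vanishes to order 3).
Expand each term to order u^3: the coefficient of u^3 in -3·√(1 - u) is 3/16 and in -3·e^(-4u) is 32.
Lower-order terms cancel with the polynomial part, so the numerator is (515/16)·u^3 + o(u^3), and the limit is (515/16)/(-5) = -103/16.

-103/16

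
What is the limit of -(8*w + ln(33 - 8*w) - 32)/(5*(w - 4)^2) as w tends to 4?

32/5

Direct substitution gives 0/0.
Apply L'Hôpital: lim (8 - 8/(33 - 8*w))/(40 - 10*w), still 0/0.
After 2 applications of L'Hôpital's rule the quotient is (-64/(33 - 8*w)^2)/(-10); substituting w = 4 gives 32/5.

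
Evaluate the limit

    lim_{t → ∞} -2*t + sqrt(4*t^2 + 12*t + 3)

3

This has the form ∞ − ∞. Multiply and divide by the conjugate √(4*t^2 + 12*t + 3) + 2t.
That gives (12t + 3) / (√(4*t^2 + 12*t + 3) + 2t).
Divide numerator and denominator by t: the limit is 12/(2·2) = 3.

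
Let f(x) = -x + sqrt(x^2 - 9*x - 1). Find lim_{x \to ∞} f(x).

-9/2

This has the form ∞ − ∞. Multiply and divide by the conjugate √(x^2 - 9*x - 1) + x.
That gives (-9x - 1) / (√(x^2 - 9*x - 1) + x).
Divide numerator and denominator by x: the limit is -9/(2·1) = -9/2.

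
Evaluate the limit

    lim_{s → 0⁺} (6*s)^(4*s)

1

Base → 0⁺ and exponent → 0⁺: a 0^0 form.
Take logs: 4s·ln(6s). This is 0·(−∞); rewriting as ln(6s)/(1/(4s)) and applying L'Hôpital gives 0.
Hence the limit is e^0 = 1.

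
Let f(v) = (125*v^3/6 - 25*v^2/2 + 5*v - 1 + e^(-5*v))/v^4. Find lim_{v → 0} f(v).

625/24

Direct substitution gives 0/0.
Apply L'Hôpital: lim (125*v^2/2 - 25*v + 5 - 5*e^(-5*v))/(4*v^3), still 0/0.
Apply L'Hôpital: lim (125*v - 25 + 25*e^(-5*v))/(12*v^2), still 0/0.
Apply L'Hôpital: lim (125 - 125*e^(-5*v))/(24*v), still 0/0.
After 4 applications of L'Hôpital's rule the quotient is (625*e^(-5*v))/(24); substituting v = 0 gives 625/24.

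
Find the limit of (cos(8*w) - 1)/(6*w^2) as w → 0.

-16/3

Direct substitution gives 0/0.
Apply L'Hôpital: lim (-8*sin(8*w))/(12*w), still 0/0.
After 2 applications of L'Hôpital's rule the quotient is (-64*cos(8*w))/(12); substituting w = 0 gives -16/3.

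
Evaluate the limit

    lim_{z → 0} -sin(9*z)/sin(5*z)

-9/5

Substitution gives 0/0.
Divide numerator and denominator by z: sin(9z)/z → 9 and sin(5z)/z → 5, so the limit is -1·9/5 = -9/5.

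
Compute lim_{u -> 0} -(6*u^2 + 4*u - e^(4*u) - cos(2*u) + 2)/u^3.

32/3

Substitution gives 0/0 (the numerator vanishes to order 3).
Expand each term to order u^3: the coefficient of u^3 in −e^(4u) is -32/3 and in −cos(2u) is 0.
Lower-order terms cancel with the polynomial part, so the numerator is (-32/3)·u^3 + o(u^3), and the limit is (-32/3)/(-1) = 32/3.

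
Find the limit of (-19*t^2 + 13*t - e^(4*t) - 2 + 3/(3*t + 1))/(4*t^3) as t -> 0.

Substitution gives 0/0 (the numerator vanishes to order 3).
Expand each term to order t^3: the coefficient of t^3 in −e^(4t) is -32/3 and in 3·1/(1 + 3t) is -81.
Lower-order terms cancel with the polynomial part, so the numerator is (-275/3)·t^3 + o(t^3), and the limit is (-275/3)/(4) = -275/12.

-275/12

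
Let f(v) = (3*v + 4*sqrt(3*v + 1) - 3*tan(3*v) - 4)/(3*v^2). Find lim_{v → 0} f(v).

-3/2

Substitution gives 0/0 (the numerator vanishes to order 2).
Expand each term to order v^2: the coefficient of v^2 in 4·√(1 + 3v) is -9/2 and in -3·tan(3v) is 0.
Lower-order terms cancel with the polynomial part, so the numerator is (-9/2)·v^2 + o(v^2), and the limit is (-9/2)/(3) = -3/2.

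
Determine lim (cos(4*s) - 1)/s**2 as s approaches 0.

-8

Direct substitution gives 0/0.
Apply L'Hôpital: lim (-4*sin(4*s))/(2*s), still 0/0.
After 2 applications of L'Hôpital's rule the quotient is (-16*cos(4*s))/(2); substituting s = 0 gives -8.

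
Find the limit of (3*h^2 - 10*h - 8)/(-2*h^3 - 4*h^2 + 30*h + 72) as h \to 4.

-1/7

Since h = 4 makes numerator and denominator zero, (h - 4) divides both.
Cancelling it gives (3*h + 2)/(-2*h^2 - 12*h - 18); now plug in h = 4 to get -1/7.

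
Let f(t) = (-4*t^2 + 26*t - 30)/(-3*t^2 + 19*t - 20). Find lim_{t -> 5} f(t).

At t = 5 both the top and bottom vanish — a removable singularity. Factoring out (t - 5) from each leaves (6 - 4*t)/(4 - 3*t), which at t = 5 equals 14/11.

14/11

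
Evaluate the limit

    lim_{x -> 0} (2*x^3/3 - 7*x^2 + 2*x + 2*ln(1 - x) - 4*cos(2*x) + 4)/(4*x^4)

Substitution gives 0/0; apply L'Hôpital's rule 4 times.
After differentiating numerator and denominator 4 times the quotient is (-64*cos(2*x) - 12/(x - 1)^4)/(96); at x = 0 this is -19/24.

-19/24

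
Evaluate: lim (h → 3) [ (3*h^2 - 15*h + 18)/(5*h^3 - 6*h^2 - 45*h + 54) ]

1/18

At h = 3 both the top and bottom vanish — a removable singularity. Factoring out (h - 3) from each leaves (3*h - 6)/(5*h^2 + 9*h - 18), which at h = 3 equals 1/18.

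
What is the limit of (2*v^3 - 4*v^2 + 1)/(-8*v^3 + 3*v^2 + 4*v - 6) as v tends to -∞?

Numerator and denominator both have degree 3.
Dividing every term by v^3, all lower-order terms vanish and the limit is the ratio of leading coefficients, 2/(-8) = -1/4.

-1/4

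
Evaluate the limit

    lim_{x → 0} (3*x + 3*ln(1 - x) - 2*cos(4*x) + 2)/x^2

29/2

Substitution gives 0/0 (the numerator vanishes to order 2).
Expand each term to order x^2: the coefficient of x^2 in 3·ln(1 - x) is -3/2 and in -2·cos(4x) is 16.
Lower-order terms cancel with the polynomial part, so the numerator is (29/2)·x^2 + o(x^2), and the limit is (29/2)/(1) = 29/2.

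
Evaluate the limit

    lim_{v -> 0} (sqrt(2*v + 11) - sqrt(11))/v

√(11)/11

Substitution gives 0/0. Multiply numerator and denominator by the conjugate √(11 + 2v) + √11.
The numerator becomes (11 + 2v) − 11 = 2v, so the expression simplifies to 2/(√(11 + 2v) + √11).
Letting v → 0 gives 2/(2√11) = √(11)/11.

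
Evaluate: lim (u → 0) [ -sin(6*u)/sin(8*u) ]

Substitution gives 0/0.
Divide numerator and denominator by u: sin(6u)/u → 6 and sin(8u)/u → 8, so the limit is -1·6/8 = -3/4.

-3/4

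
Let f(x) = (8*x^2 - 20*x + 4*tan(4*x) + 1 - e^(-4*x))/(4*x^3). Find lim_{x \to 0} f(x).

Substitution gives 0/0; apply L'Hôpital's rule 3 times.
After differentiating numerator and denominator 3 times the quotient is (64*(8*(3*tan(4*x)^2 + 1)*e^(4*x)/cos(4*x)^2 + 1)*e^(-4*x))/(24); at x = 0 this is 24.

24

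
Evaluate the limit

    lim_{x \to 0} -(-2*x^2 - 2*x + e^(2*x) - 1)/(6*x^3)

-2/9

Direct substitution gives 0/0.
Apply L'Hôpital: lim (-4*x + 2*e^(2*x) - 2)/(-18*x^2), still 0/0.
Apply L'Hôpital: lim (4*e^(2*x) - 4)/(-36*x), still 0/0.
After 3 applications of L'Hôpital's rule the quotient is (8*e^(2*x))/(-36); substituting x = 0 gives -2/9.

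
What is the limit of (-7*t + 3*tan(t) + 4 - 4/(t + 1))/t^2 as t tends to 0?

-4

Substitution gives 0/0 (the numerator vanishes to order 2).
Expand each term to order t^2: the coefficient of t^2 in 3·tan(t) is 0 and in -4·1/(1 + t) is -4.
Lower-order terms cancel with the polynomial part, so the numerator is (-4)·t^2 + o(t^2), and the limit is (-4)/(1) = -4.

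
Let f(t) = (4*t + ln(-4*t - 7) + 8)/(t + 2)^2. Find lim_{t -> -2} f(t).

Direct substitution gives 0/0.
Apply L'Hôpital: lim (4 - 4/(-4*t - 7))/(2*t + 4), still 0/0.
After 2 applications of L'Hôpital's rule the quotient is (-16/(-4*t - 7)^2)/(2); substituting t = -2 gives -8.

-8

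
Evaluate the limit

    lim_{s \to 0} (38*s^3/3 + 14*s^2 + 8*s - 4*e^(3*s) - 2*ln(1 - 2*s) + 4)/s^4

-11/2

Substitution gives 0/0; apply L'Hôpital's rule 4 times.
After differentiating numerator and denominator 4 times the quotient is (-324*e^(3*s) + 192/(2*s - 1)^4)/(24); at s = 0 this is -11/2.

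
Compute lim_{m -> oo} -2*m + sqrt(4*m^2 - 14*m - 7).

-7/2

An ∞ − ∞ form. Rationalising with the conjugate, the difference becomes (-14m - 7) / (√(4*m^2 - 14*m - 7) + 2m).
For large m the denominator behaves like 2·2m, so the quotient tends to -14/4 = -7/2.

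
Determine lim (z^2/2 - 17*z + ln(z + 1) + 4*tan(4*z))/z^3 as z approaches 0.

257/3

Substitution gives 0/0 (the numerator vanishes to order 3).
Expand each term to order z^3: the coefficient of z^3 in 4·tan(4z) is 256/3 and in ln(1 + z) is 1/3.
Lower-order terms cancel with the polynomial part, so the numerator is (257/3)·z^3 + o(z^3), and the limit is (257/3)/(1) = 257/3.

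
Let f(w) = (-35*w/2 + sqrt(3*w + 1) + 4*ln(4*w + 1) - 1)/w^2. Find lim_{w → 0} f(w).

Substitution gives 0/0 (the numerator vanishes to order 2).
Expand each term to order w^2: the coefficient of w^2 in 4·ln(1 + 4w) is -32 and in √(1 + 3w) is -9/8.
Lower-order terms cancel with the polynomial part, so the numerator is (-265/8)·w^2 + o(w^2), and the limit is (-265/8)/(1) = -265/8.

-265/8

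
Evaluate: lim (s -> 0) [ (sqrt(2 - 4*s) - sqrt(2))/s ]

Substitution gives 0/0. Multiply numerator and denominator by the conjugate √(2 - 4s) + √2.
The numerator becomes (2 - 4s) − 2 = -4s, so the expression simplifies to -4/(√(2 - 4s) + √2).
Letting s → 0 gives -4/(2√2) = -√(2).

-√(2)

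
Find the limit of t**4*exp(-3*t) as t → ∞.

Write as t^4/e^{3t}, an ∞/∞ form.
Exponential growth dominates any polynomial, so repeated L'Hôpital (or the standard result) gives 0.

0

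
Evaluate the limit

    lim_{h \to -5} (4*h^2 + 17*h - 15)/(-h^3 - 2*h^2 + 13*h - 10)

23/42

Since h = -5 makes numerator and denominator zero, (h + 5) divides both.
Cancelling it gives (4*h - 3)/(-h^2 + 3*h - 2); now plug in h = -5 to get 23/42.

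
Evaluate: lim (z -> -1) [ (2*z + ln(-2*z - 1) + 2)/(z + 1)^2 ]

-2

Direct substitution gives 0/0.
Apply L'Hôpital: lim (2 - 2/(-2*z - 1))/(2*z + 2), still 0/0.
After 2 applications of L'Hôpital's rule the quotient is (-4/(-2*z - 1)^2)/(2); substituting z = -1 gives -2.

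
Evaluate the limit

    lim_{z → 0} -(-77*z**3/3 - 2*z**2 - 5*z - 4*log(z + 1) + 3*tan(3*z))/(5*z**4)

Substitution gives 0/0 (the numerator vanishes to order 4).
Expand each term to order z^4: the coefficient of z^4 in -4·ln(1 + z) is 1 and in 3·tan(3z) is 0.
Lower-order terms cancel with the polynomial part, so the numerator is (1)·z^4 + o(z^4), and the limit is (1)/(-5) = -1/5.

-1/5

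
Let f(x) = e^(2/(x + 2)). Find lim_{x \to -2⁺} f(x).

As x → -2⁺, 2/(x + 2) → +∞, so e^(2/(x + 2)) → ∞.

∞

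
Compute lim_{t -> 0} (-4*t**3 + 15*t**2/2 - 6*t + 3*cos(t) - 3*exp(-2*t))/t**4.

-15/8

Substitution gives 0/0; apply L'Hôpital's rule 4 times.
After differentiating numerator and denominator 4 times the quotient is (3*cos(t) - 48*e^(-2*t))/(24); at t = 0 this is -15/8.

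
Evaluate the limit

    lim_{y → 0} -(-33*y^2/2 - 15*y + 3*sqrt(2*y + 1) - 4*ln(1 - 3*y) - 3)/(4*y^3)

-75/8

Substitution gives 0/0 (the numerator vanishes to order 3).
Expand each term to order y^3: the coefficient of y^3 in -4·ln(1 - 3y) is 36 and in 3·√(1 + 2y) is 3/2.
Lower-order terms cancel with the polynomial part, so the numerator is (75/2)·y^3 + o(y^3), and the limit is (75/2)/(-4) = -75/8.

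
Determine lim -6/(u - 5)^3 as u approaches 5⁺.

As u → 5⁺, (u - 5) → 0⁺, so (u - 5)^3 → 0⁺ and -6/(u - 5)^3 → -∞.

-∞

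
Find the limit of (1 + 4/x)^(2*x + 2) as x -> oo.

e^(8)

Write it as [(1 + 4/x)^x]^(2) · (1 + 4/x)^(2). The bracketed term tends to e^(4) and the second factor to 1, so the limit is e^(8).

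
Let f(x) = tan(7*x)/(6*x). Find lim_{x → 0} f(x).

7/6

Substitution gives 0/0.
Since tan(u)/u → 1 as u → 0, tan(7x)/(7x) → 1 and the limit is 7/6.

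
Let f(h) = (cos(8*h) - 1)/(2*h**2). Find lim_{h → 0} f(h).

-16

Direct substitution gives 0/0.
Apply L'Hôpital: lim (-8*sin(8*h))/(4*h), still 0/0.
After 2 applications of L'Hôpital's rule the quotient is (-64*cos(8*h))/(4); substituting h = 0 gives -16.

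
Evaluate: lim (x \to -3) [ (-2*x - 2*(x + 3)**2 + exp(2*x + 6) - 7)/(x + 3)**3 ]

Direct substitution gives 0/0.
Apply L'Hôpital: lim (-4*x + 2*e^(2*x + 6) - 14)/(3*(x + 3)^2), still 0/0.
Apply L'Hôpital: lim (4*e^(2*x + 6) - 4)/(6*x + 18), still 0/0.
After 3 applications of L'Hôpital's rule the quotient is (8*e^(2*x + 6))/(6); substituting x = -3 gives 4/3.

4/3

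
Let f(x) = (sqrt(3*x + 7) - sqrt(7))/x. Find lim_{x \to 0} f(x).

A 0/0 form; rationalise with √(7 + 3x) + √7. This collapses the numerator to 3x, leaving 3/(√(7 + 3x) + √7) → 3/(2√7) = 3*√(7)/14.

3*√(7)/14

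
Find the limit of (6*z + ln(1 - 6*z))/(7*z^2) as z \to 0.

Direct substitution gives 0/0.
Apply L'Hôpital: lim (6 - 6/(1 - 6*z))/(14*z), still 0/0.
After 2 applications of L'Hôpital's rule the quotient is (-36/(1 - 6*z)^2)/(14); substituting z = 0 gives -18/7.

-18/7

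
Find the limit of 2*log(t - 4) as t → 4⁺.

-∞

As t → 4⁺, t - 4 → 0⁺ and ln(t - 4) → −∞.
Multiplying by 2 gives -∞.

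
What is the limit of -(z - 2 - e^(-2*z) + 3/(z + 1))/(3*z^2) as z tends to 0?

Substitution gives 0/0; apply L'Hôpital's rule 2 times.
After differentiating numerator and denominator 2 times the quotient is (-4*e^(-2*z) + 6/(z + 1)^3)/(-6); at z = 0 this is -1/3.

-1/3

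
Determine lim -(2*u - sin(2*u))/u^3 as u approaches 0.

-4/3

Direct substitution gives 0/0.
Apply L'Hôpital: lim (2 - 2*cos(2*u))/(-3*u^2), still 0/0.
Apply L'Hôpital: lim (4*sin(2*u))/(-6*u), still 0/0.
After 3 applications of L'Hôpital's rule the quotient is (8*cos(2*u))/(-6); substituting u = 0 gives -4/3.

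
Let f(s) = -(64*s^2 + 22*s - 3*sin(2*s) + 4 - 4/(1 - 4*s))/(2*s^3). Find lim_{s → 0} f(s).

126

Substitution gives 0/0 (the numerator vanishes to order 3).
Expand each term to order s^3: the coefficient of s^3 in -3·sin(2s) is 4 and in -4·1/(1 - 4s) is -256.
Lower-order terms cancel with the polynomial part, so the numerator is (-252)·s^3 + o(s^3), and the limit is (-252)/(-2) = 126.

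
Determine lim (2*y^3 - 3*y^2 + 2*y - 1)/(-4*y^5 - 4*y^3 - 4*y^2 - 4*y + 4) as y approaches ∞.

0

The denominator has degree 5 and the numerator degree 3. Dividing numerator and denominator by y^5 sends every term to 0 except the leading denominator term, so the limit is 0.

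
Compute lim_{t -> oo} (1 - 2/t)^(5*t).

e^(-10)

The base → 1 and the exponent → ∞: a 1^∞ form.
Take logarithms: (5t)·ln(1 - 2/t). Since ln(1+u) ~ u for small u, this behaves like (5t)·(-2/t) → -10.
So the limit is e^(-10).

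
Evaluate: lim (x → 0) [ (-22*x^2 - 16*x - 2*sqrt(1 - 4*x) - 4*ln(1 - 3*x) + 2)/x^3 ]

44

Substitution gives 0/0; apply L'Hôpital's rule 3 times.
After differentiating numerator and denominator 3 times the quotient is (-216/(3*x - 1)^3 + 48/(1 - 4*x)^(5/2))/(6); at x = 0 this is 44.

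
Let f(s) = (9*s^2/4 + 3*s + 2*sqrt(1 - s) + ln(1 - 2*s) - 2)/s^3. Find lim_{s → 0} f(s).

-67/24

Substitution gives 0/0 (the numerator vanishes to order 3).
Expand each term to order s^3: the coefficient of s^3 in ln(1 - 2s) is -8/3 and in 2·√(1 - s) is -1/8.
Lower-order terms cancel with the polynomial part, so the numerator is (-67/24)·s^3 + o(s^3), and the limit is (-67/24)/(1) = -67/24.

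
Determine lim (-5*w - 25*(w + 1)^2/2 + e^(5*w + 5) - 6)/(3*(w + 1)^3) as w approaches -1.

Direct substitution gives 0/0.
Apply L'Hôpital: lim (-25*w + 5*e^(5*w + 5) - 30)/(9*(w + 1)^2), still 0/0.
Apply L'Hôpital: lim (25*e^(5*w + 5) - 25)/(18*w + 18), still 0/0.
After 3 applications of L'Hôpital's rule the quotient is (125*e^(5*w + 5))/(18); substituting w = -1 gives 125/18.

125/18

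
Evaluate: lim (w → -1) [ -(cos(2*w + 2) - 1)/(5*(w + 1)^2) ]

2/5

Direct substitution gives 0/0.
Apply L'Hôpital: lim (-2*sin(2*w + 2))/(-10*w - 10), still 0/0.
After 2 applications of L'Hôpital's rule the quotient is (-4*cos(2*w + 2))/(-10); substituting w = -1 gives 2/5.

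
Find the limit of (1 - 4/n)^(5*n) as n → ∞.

e^(-20)

Write it as [(1 - 4/n)^n]^(5) · (1 - 4/n)^(0). The bracketed term tends to e^(-4) and the second factor to 1, so the limit is e^(-20).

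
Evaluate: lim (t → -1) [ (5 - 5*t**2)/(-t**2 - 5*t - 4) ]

Direct substitution gives 0/0, so factor. Both numerator and denominator have (t + 1) as a factor.
After cancelling, the expression reduces to (5 - 5*t)/(-t - 4).
Substituting t = -1 gives -10/3.

-10/3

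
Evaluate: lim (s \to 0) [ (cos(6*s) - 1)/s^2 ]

Direct substitution gives 0/0.
Apply L'Hôpital: lim (-6*sin(6*s))/(2*s), still 0/0.
After 2 applications of L'Hôpital's rule the quotient is (-36*cos(6*s))/(2); substituting s = 0 gives -18.

-18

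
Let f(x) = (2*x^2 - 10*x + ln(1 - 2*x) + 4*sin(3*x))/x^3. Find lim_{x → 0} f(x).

-62/3

Substitution gives 0/0; apply L'Hôpital's rule 3 times.
After differentiating numerator and denominator 3 times the quotient is (-108*cos(3*x) + 16/(2*x - 1)^3)/(6); at x = 0 this is -62/3.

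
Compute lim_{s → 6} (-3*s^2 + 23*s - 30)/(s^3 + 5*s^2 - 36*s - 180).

-13/132

Since s = 6 makes numerator and denominator zero, (s - 6) divides both.
Cancelling it gives (5 - 3*s)/(s^2 + 11*s + 30); now plug in s = 6 to get -13/132.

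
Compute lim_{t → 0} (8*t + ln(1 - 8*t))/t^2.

-32

Direct substitution gives 0/0.
Apply L'Hôpital: lim (8 - 8/(1 - 8*t))/(2*t), still 0/0.
After 2 applications of L'Hôpital's rule the quotient is (-64/(1 - 8*t)^2)/(2); substituting t = 0 gives -32.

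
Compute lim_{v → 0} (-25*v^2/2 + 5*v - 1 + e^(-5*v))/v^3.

-125/6

Direct substitution gives 0/0.
Apply L'Hôpital: lim (-25*v + 5 - 5*e^(-5*v))/(3*v^2), still 0/0.
Apply L'Hôpital: lim (-25 + 25*e^(-5*v))/(6*v), still 0/0.
After 3 applications of L'Hôpital's rule the quotient is (-125*e^(-5*v))/(6); substituting v = 0 gives -125/6.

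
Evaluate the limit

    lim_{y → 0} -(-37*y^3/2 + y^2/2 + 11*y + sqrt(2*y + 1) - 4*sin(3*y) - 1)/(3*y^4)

5/24

Substitution gives 0/0 (the numerator vanishes to order 4).
Expand each term to order y^4: the coefficient of y^4 in √(1 + 2y) is -5/8 and in -4·sin(3y) is 0.
Lower-order terms cancel with the polynomial part, so the numerator is (-5/8)·y^4 + o(y^4), and the limit is (-5/8)/(-3) = 5/24.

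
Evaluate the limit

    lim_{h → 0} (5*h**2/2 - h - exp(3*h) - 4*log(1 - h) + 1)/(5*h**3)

Substitution gives 0/0; apply L'Hôpital's rule 3 times.
After differentiating numerator and denominator 3 times the quotient is (-27*e^(3*h) - 8/(h - 1)^3)/(30); at h = 0 this is -19/30.

-19/30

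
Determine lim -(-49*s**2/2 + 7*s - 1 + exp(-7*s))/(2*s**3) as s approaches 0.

343/12

Direct substitution gives 0/0.
Apply L'Hôpital: lim (-49*s + 7 - 7*e^(-7*s))/(-6*s^2), still 0/0.
Apply L'Hôpital: lim (-49 + 49*e^(-7*s))/(-12*s), still 0/0.
After 3 applications of L'Hôpital's rule the quotient is (-343*e^(-7*s))/(-12); substituting s = 0 gives 343/12.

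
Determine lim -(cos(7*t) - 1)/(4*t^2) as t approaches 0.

49/8

Direct substitution gives 0/0.
Apply L'Hôpital: lim (-7*sin(7*t))/(-8*t), still 0/0.
After 2 applications of L'Hôpital's rule the quotient is (-49*cos(7*t))/(-8); substituting t = 0 gives 49/8.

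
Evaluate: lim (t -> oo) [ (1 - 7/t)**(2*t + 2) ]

Let L be the limit and take ln: ln L = lim (2t + 2)·ln(1 - 7/t) = lim (2t + 2)·(-7/t + O(1/t²)) = -14.
Hence L = e^(-14).

e^(-14)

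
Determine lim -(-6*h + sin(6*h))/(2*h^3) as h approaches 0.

Direct substitution gives 0/0.
Apply L'Hôpital: lim (6*cos(6*h) - 6)/(-6*h^2), still 0/0.
Apply L'Hôpital: lim (-36*sin(6*h))/(-12*h), still 0/0.
After 3 applications of L'Hôpital's rule the quotient is (-216*cos(6*h))/(-12); substituting h = 0 gives 18.

18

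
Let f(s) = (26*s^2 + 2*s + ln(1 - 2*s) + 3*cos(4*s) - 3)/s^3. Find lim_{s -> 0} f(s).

Substitution gives 0/0; apply L'Hôpital's rule 3 times.
After differentiating numerator and denominator 3 times the quotient is (192*sin(4*s) + 16/(2*s - 1)^3)/(6); at s = 0 this is -8/3.

-8/3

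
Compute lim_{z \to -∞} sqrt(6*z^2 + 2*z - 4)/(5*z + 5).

-√(6)/5

For large |z|, √(6*z^2 + 2*z - 4) ≈ √6·|z| and the denominator ≈ 5z.
Since z → −∞, |z| = −z, giving −√6/(5) = -√(6)/5.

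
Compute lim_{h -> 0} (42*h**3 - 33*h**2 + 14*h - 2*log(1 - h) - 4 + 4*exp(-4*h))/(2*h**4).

Substitution gives 0/0 (the numerator vanishes to order 4).
Expand each term to order h^4: the coefficient of h^4 in -2·ln(1 - h) is 1/2 and in 4·e^(-4h) is 128/3.
Lower-order terms cancel with the polynomial part, so the numerator is (259/6)·h^4 + o(h^4), and the limit is (259/6)/(2) = 259/12.

259/12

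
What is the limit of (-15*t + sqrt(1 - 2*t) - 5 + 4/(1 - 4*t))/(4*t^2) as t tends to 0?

Substitution gives 0/0 (the numerator vanishes to order 2).
Expand each term to order t^2: the coefficient of t^2 in √(1 - 2t) is -1/2 and in 4·1/(1 - 4t) is 64.
Lower-order terms cancel with the polynomial part, so the numerator is (127/2)·t^2 + o(t^2), and the limit is (127/2)/(4) = 127/8.

127/8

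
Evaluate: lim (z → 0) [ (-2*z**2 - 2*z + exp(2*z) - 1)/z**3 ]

4/3

Direct substitution gives 0/0.
Apply L'Hôpital: lim (-4*z + 2*e^(2*z) - 2)/(3*z^2), still 0/0.
Apply L'Hôpital: lim (4*e^(2*z) - 4)/(6*z), still 0/0.
After 3 applications of L'Hôpital's rule the quotient is (8*e^(2*z))/(6); substituting z = 0 gives 4/3.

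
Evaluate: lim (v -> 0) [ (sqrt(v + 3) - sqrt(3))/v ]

√(3)/6

A 0/0 form; rationalise with √(3 + v) + √3. This collapses the numerator to v, leaving 1/(√(3 + v) + √3) → 1/(2√3) = √(3)/6.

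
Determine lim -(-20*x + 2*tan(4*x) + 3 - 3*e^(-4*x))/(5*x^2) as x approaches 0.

Substitution gives 0/0 (the numerator vanishes to order 2).
Expand each term to order x^2: the coefficient of x^2 in 2·tan(4x) is 0 and in -3·e^(-4x) is -24.
Lower-order terms cancel with the polynomial part, so the numerator is (-24)·x^2 + o(x^2), and the limit is (-24)/(-5) = 24/5.

24/5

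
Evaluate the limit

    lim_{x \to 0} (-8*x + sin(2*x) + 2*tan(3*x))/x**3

50/3

Substitution gives 0/0; apply L'Hôpital's rule 3 times.
After differentiating numerator and denominator 3 times the quotient is (-8*cos(2*x) + 324*tan(3*x)^4 + 432*tan(3*x)^2 + 108)/(6); at x = 0 this is 50/3.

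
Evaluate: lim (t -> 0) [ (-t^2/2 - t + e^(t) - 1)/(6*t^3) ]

Direct substitution gives 0/0.
Apply L'Hôpital: lim (-t + e^(t) - 1)/(18*t^2), still 0/0.
Apply L'Hôpital: lim (e^(t) - 1)/(36*t), still 0/0.
After 3 applications of L'Hôpital's rule the quotient is (e^(t))/(36); substituting t = 0 gives 1/36.

1/36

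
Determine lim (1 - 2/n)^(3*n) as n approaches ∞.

e^(-6)

Let L be the limit and take ln: ln L = lim (3n)·ln(1 - 2/n) = lim (3n)·(-2/n + O(1/n²)) = -6.
Hence L = e^(-6).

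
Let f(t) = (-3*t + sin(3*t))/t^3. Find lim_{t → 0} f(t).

-9/2

Direct substitution gives 0/0.
Apply L'Hôpital: lim (3*cos(3*t) - 3)/(3*t^2), still 0/0.
Apply L'Hôpital: lim (-9*sin(3*t))/(6*t), still 0/0.
After 3 applications of L'Hôpital's rule the quotient is (-27*cos(3*t))/(6); substituting t = 0 gives -9/2.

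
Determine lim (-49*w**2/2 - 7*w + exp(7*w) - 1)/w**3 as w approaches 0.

Direct substitution gives 0/0.
Apply L'Hôpital: lim (-49*w + 7*e^(7*w) - 7)/(3*w^2), still 0/0.
Apply L'Hôpital: lim (49*e^(7*w) - 49)/(6*w), still 0/0.
After 3 applications of L'Hôpital's rule the quotient is (343*e^(7*w))/(6); substituting w = 0 gives 343/6.

343/6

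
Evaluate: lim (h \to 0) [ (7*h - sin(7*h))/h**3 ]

343/6

Direct substitution gives 0/0.
Apply L'Hôpital: lim (7 - 7*cos(7*h))/(3*h^2), still 0/0.
Apply L'Hôpital: lim (49*sin(7*h))/(6*h), still 0/0.
After 3 applications of L'Hôpital's rule the quotient is (343*cos(7*h))/(6); substituting h = 0 gives 343/6.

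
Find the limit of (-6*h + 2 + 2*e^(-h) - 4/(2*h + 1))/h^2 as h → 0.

Substitution gives 0/0; apply L'Hôpital's rule 2 times.
After differentiating numerator and denominator 2 times the quotient is (2*e^(-h) - 32/(2*h + 1)^3)/(2); at h = 0 this is -15.

-15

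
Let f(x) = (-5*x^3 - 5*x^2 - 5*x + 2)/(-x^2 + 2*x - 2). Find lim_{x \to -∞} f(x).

The numerator has higher degree (3 > 2); the quotient behaves like (-5/(-1))·x^1 for large |x|.
As x → −∞ this diverges to -∞.

-∞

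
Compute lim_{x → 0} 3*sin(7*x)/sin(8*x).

Substitution gives 0/0.
Divide numerator and denominator by x: sin(7x)/x → 7 and sin(8x)/x → 8, so the limit is 3·7/8 = 21/8.

21/8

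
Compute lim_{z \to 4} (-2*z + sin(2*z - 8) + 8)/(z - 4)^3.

Direct substitution gives 0/0.
Apply L'Hôpital: lim (2*cos(2*z - 8) - 2)/(3*(z - 4)^2), still 0/0.
Apply L'Hôpital: lim (-4*sin(2*z - 8))/(6*z - 24), still 0/0.
After 3 applications of L'Hôpital's rule the quotient is (-8*cos(2*z - 8))/(6); substituting z = 4 gives -4/3.

-4/3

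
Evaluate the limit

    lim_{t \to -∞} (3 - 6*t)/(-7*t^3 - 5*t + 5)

The denominator has degree 3 and the numerator degree 1. Dividing numerator and denominator by t^3 sends every term to 0 except the leading denominator term, so the limit is 0.

0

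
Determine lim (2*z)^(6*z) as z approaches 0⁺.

Base → 0⁺ and exponent → 0⁺: a 0^0 form.
Take logs: 6z·ln(2z). This is 0·(−∞); rewriting as ln(2z)/(1/(6z)) and applying L'Hôpital gives 0.
Hence the limit is e^0 = 1.

1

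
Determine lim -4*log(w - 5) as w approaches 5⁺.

∞

As w → 5⁺, w - 5 → 0⁺ and ln(w - 5) → −∞.
Multiplying by -4 gives ∞.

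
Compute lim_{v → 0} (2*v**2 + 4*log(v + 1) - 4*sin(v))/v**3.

Substitution gives 0/0 (the numerator vanishes to order 3).
Expand each term to order v^3: the coefficient of v^3 in 4·ln(1 + v) is 4/3 and in -4·sin(v) is 2/3.
Lower-order terms cancel with the polynomial part, so the numerator is (2)·v^3 + o(v^3), and the limit is (2)/(1) = 2.

2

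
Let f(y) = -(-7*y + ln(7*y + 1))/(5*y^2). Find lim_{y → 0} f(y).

Direct substitution gives 0/0.
Apply L'Hôpital: lim (-7 + 7/(7*y + 1))/(-10*y), still 0/0.
After 2 applications of L'Hôpital's rule the quotient is (-49/(7*y + 1)^2)/(-10); substituting y = 0 gives 49/10.

49/10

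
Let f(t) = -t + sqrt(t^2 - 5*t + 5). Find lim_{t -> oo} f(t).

-5/2

This has the form ∞ − ∞. Multiply and divide by the conjugate √(t^2 - 5*t + 5) + t.
That gives (-5t + 5) / (√(t^2 - 5*t + 5) + t).
Divide numerator and denominator by t: the limit is -5/(2·1) = -5/2.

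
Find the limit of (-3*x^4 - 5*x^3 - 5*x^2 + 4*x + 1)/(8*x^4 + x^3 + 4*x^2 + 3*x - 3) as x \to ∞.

Numerator and denominator both have degree 4.
Dividing every term by x^4, all lower-order terms vanish and the limit is the ratio of leading coefficients, -3/(8) = -3/8.

-3/8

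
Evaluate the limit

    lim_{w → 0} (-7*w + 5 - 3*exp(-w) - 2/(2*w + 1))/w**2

Substitution gives 0/0; apply L'Hôpital's rule 2 times.
After differentiating numerator and denominator 2 times the quotient is (-3*e^(-w) - 16/(2*w + 1)^3)/(2); at w = 0 this is -19/2.

-19/2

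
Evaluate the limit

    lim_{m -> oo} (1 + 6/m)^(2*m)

e^(12)

Write it as [(1 + 6/m)^m]^(2) · (1 + 6/m)^(0). The bracketed term tends to e^(6) and the second factor to 1, so the limit is e^(12).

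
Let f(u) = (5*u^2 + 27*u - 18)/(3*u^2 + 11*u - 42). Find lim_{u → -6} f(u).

33/25

At u = -6 both the top and bottom vanish — a removable singularity. Factoring out (u + 6) from each leaves (5*u - 3)/(3*u - 7), which at u = -6 equals 33/25.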